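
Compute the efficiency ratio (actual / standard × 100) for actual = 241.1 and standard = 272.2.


Efficiency = (actual / standard) × 100
= (241.1 / 272.2) × 100
= 88.6%


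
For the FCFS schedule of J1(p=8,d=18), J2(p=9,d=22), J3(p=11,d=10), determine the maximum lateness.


Lateness per job (L = C - d):
  J1: C=8, d=18, L=-10
  J2: C=17, d=22, L=-5
  J3: C=28, d=10, L=18
Lmax = max(-10, -5, 18)
= 18


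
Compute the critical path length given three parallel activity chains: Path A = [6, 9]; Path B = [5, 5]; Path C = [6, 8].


Path A: 6 + 9 = 15
Path B: 5 + 5 = 10
Path C: 6 + 8 = 14
Critical path = longest = max(15, 10, 14)
= 15 (Path A)


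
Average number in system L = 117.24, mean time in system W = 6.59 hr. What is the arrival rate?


Little's law: L = λW → λ = L / W
= 117.24 / 6.59
= 17.79 per hour


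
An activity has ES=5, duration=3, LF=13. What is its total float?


EF = ES + duration = 5 + 3 = 8
LS = LF - duration = 13 - 3 = 10
Total Float = LF - EF = 13 - 8
(or LS - ES = 10 - 5)
= 5


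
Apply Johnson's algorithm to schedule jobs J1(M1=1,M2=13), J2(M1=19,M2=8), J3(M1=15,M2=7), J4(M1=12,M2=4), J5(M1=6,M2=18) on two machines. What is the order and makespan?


Johnson's rule:
Group 1 (M1≤M2, sort by M1): ['J1', 'J5']
Group 2 (M1>M2, sort desc M2): ['J2', 'J3', 'J4']
Sequence: J1 → J5 → J2 → J3 → J4
Makespan calculation:
  J1: M1 done=1, M2 done=14
  J5: M1 done=7, M2 done=32
  J2: M1 done=26, M2 done=40
  J3: M1 done=41, M2 done=48
  J4: M1 done=53, M2 done=57
= Sequence: J1 → J5 → J2 → J3 → J4, Makespan: 57


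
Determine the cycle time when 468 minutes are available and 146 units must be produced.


Cycle time = available time / demand
= 468 / 146
= 3.21 min/unit


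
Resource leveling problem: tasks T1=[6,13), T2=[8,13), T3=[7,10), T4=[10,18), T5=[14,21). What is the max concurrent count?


Check each time point for overlaps:
  t=8: 3 tasks active (T1, T2, T3)
Max concurrent = 3


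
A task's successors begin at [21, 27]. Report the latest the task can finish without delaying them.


LF = min of all successor start times
Successors start at: [21, 27]
LF = min(21, 27)
= 21


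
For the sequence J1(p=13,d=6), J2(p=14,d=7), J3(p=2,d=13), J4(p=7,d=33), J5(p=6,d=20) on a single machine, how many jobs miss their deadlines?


Completion vs due date:
  J1: C=13, d=6 → TARDY
  J2: C=27, d=7 → TARDY
  J3: C=29, d=13 → TARDY
  J4: C=36, d=33 → TARDY
  J5: C=42, d=20 → TARDY
Tardy jobs: J1, J2, J3, J4, J5
Count = 5


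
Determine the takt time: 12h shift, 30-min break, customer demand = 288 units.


Available = 12×60 - 30 = 690 min
Takt time = 690 / 288
= 2.40 min/unit


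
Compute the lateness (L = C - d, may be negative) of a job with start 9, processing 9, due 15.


Completion = 9 + 9 = 18
Lateness = C - d = 18 - 15
= 3


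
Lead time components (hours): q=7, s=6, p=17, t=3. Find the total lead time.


Lead time = queue + setup + processing + transit
= 7 + 6 + 17 + 3
= 33 hours


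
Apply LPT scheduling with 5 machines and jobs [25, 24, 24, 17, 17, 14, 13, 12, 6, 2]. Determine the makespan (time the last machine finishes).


Jobs (LPT sorted): [25, 24, 24, 17, 17, 14, 13, 12, 6, 2]
Machines: 5
  J=25 → Machine 1 (load: 0+25=25)
  J=24 → Machine 2 (load: 0+24=24)
  J=24 → Machine 3 (load: 0+24=24)
  J=17 → Machine 4 (load: 0+17=17)
  J=17 → Machine 5 (load: 0+17=17)
  J=14 → Machine 4 (load: 17+14=31)
  J=13 → Machine 5 (load: 17+13=30)
  J=12 → Machine 2 (load: 24+12=36)
  J=6 → Machine 3 (load: 24+6=30)
  J=2 → Machine 1 (load: 25+2=27)
Machine loads: [27, 36, 30, 31, 30]
Makespan = max = 36 time units


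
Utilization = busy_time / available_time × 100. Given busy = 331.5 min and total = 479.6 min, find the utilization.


Utilization = busy / total × 100
= 331.5 / 479.6 × 100
= 69.1%


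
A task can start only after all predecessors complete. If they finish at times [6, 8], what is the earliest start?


ES = max of all predecessor completion times
Predecessors: [6, 8]
ES = max(6, 8)
= 8


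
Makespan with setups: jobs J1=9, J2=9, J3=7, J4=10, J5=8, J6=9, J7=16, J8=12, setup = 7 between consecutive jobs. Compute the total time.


Makespan = Σ processing + (n-1) × setup
= (9 + 9 + 7 + 10 + 8 + 9 + 16 + 12) + (8-1)×7
= 80 + 49
= 129 time units


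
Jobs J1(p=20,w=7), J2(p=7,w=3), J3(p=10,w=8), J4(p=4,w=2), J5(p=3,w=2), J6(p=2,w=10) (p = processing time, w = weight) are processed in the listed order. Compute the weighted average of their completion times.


Completion times:
  J1: C=20, w×C=7×20=140
  J2: C=27, w×C=3×27=81
  J3: C=37, w×C=8×37=296
  J4: C=41, w×C=2×41=82
  J5: C=44, w×C=2×44=88
  J6: C=46, w×C=10×46=460
Sum w×C = 1147
Sum w = 32
Weighted avg = 1147/32
= 35.84


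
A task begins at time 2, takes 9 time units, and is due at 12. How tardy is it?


Completion = start + processing = 2 + 9 = 11
Tardiness = max(0, C - d) = max(0, 11 - 12)
= max(0, -1)
= 0


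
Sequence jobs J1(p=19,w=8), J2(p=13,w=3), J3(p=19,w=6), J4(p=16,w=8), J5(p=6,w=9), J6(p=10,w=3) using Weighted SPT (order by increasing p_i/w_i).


WSPT (Smith's rule): sort by p/w ascending
  J5: p/w = 6/9 = 0.667
  J4: p/w = 16/8 = 2.000
  J1: p/w = 19/8 = 2.375
  J3: p/w = 19/6 = 3.167
  J6: p/w = 10/3 = 3.333
  J2: p/w = 13/3 = 4.333
Order: J5 → J4 → J1 → J3 → J6 → J2


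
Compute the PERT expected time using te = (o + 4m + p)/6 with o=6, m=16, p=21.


te = (o + 4m + p) / 6
= (6 + 4×16 + 21) / 6
= (6 + 64 + 21) / 6
= 91 / 6
= 15.17


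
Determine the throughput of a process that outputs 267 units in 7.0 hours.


Throughput = units / time
= 267 / 7.0
= 38.1 units/hour


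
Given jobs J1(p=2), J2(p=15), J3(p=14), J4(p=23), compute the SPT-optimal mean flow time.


SPT order: J1 → J3 → J2 → J4
Completion times:
  J1: C=2
  J3: C=16
  J2: C=31
  J4: C=54
Sum = 103, n = 4
Mean flow = 103/4
= 25.75


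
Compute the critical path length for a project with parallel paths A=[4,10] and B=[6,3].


Path A: 4 + 10 = 14
Path B: 6 + 3 = 9
Critical path = longest = max(14, 9)
= 14 (Path A)


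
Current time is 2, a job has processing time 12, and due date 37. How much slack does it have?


Slack = due - current_time - processing
= 37 - 2 - 12
= 23


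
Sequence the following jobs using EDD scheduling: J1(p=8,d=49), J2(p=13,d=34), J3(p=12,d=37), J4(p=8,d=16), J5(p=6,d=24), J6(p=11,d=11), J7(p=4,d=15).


EDD: sort by earliest due date
  J6: d=11, p=11
  J7: d=15, p=4
  J4: d=16, p=8
  J5: d=24, p=6
  J2: d=34, p=13
  J3: d=37, p=12
  J1: d=49, p=8
Order: J6 → J7 → J4 → J5 → J2 → J3 → J1


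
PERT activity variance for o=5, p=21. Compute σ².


σ² = ((p - o) / 6)² = (p - o)² / 36
= (21 - 5)² / 36
= 16² / 36
= 256 / 36
= 7.1111


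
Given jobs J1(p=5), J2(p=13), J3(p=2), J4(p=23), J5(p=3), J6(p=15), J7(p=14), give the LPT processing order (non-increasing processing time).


LPT: sort by longest processing time first
  J4: p=23
  J6: p=15
  J7: p=14
  J2: p=13
  J1: p=5
  J5: p=3
  J3: p=2
Order: J4 → J6 → J7 → J2 → J1 → J5 → J3


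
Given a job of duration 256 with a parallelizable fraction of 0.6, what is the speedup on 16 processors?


Amdahl's law: T_p = T × ((1-p) + p/N)
= 256 × ((1-0.6) + 0.6/16)
= 256 × (0.40 + 0.0375)
= 256 × 0.4375
= 112.00
Speedup = 256/112.00
= 2.29×


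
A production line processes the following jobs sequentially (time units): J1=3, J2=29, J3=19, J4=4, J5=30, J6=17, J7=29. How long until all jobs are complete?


Sequential makespan: sum all processing times
= 3 + 29 + 19 + 4 + 30 + 17 + 29
= 131 time units


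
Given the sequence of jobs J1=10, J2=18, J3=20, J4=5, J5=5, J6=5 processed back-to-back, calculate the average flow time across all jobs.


Completion times:
  J1: completes at 10
  J2: completes at 28
  J3: completes at 48
  J4: completes at 53
  J5: completes at 58
  J6: completes at 63
Sum = 260
Average = 260/6
= 43.33


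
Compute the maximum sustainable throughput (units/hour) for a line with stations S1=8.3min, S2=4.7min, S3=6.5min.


Bottleneck = longest station time
Station times: [8.3, 4.7, 6.5]
Max = 8.3 min
Rate = 60 / 8.3
= 7.23 units/hour (bottleneck: 8.3min)


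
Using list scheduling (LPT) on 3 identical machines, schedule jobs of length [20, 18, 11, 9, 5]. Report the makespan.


Jobs (LPT sorted): [20, 18, 11, 9, 5]
Machines: 3
  J=20 → Machine 1 (load: 0+20=20)
  J=18 → Machine 2 (load: 0+18=18)
  J=11 → Machine 3 (load: 0+11=11)
  J=9 → Machine 3 (load: 11+9=20)
  J=5 → Machine 2 (load: 18+5=23)
Machine loads: [20, 23, 20]
Makespan = max = 23 time units


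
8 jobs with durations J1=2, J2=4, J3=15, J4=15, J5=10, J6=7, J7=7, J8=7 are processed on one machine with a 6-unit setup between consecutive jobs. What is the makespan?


Makespan = Σ processing + (n-1) × setup
= (2 + 4 + 15 + 15 + 10 + 7 + 7 + 7) + (8-1)×6
= 67 + 42
= 109 time units


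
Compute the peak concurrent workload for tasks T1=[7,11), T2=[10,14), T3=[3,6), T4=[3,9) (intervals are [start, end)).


Check each time point for overlaps:
  t=3: 2 tasks active (T3, T4)
Max concurrent = 2


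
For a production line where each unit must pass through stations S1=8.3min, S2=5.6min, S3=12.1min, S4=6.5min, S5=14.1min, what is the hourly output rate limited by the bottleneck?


Bottleneck = longest station time
Station times: [8.3, 5.6, 12.1, 6.5, 14.1]
Max = 14.1 min
Rate = 60 / 14.1
= 4.26 units/hour (bottleneck: 14.1min)


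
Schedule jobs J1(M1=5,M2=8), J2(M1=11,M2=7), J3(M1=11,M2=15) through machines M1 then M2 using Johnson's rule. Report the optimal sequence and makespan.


Johnson's rule:
Group 1 (M1≤M2, sort by M1): ['J1', 'J3']
Group 2 (M1>M2, sort desc M2): ['J2']
Sequence: J1 → J3 → J2
Makespan calculation:
  J1: M1 done=5, M2 done=13
  J3: M1 done=16, M2 done=31
  J2: M1 done=27, M2 done=38
= Sequence: J1 → J3 → J2, Makespan: 38


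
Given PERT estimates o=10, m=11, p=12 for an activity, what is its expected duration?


te = (o + 4m + p) / 6
= (10 + 4×11 + 12) / 6
= (10 + 44 + 12) / 6
= 66 / 6
= 11.00


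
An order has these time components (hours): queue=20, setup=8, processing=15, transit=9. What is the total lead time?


Lead time = queue + setup + processing + transit
= 20 + 8 + 15 + 9
= 52 hours


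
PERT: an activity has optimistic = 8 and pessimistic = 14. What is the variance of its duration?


σ² = ((p - o) / 6)² = (p - o)² / 36
= (14 - 8)² / 36
= 6² / 36
= 36 / 36
= 1.0000


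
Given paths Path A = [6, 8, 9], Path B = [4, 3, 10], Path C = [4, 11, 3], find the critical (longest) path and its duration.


Path A: 6 + 8 + 9 = 23
Path B: 4 + 3 + 10 = 17
Path C: 4 + 11 + 3 = 18
Critical path = longest = max(23, 17, 18)
= 23 (Path A)


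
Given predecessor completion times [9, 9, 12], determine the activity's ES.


ES = max of all predecessor completion times
Predecessors: [9, 9, 12]
ES = max(9, 9, 12)
= 12


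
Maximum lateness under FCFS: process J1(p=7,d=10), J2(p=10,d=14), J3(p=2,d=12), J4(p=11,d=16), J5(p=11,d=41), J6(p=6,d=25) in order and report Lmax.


Lateness per job (L = C - d):
  J1: C=7, d=10, L=-3
  J2: C=17, d=14, L=3
  J3: C=19, d=12, L=7
  J4: C=30, d=16, L=14
  J5: C=41, d=41, L=0
  J6: C=47, d=25, L=22
Lmax = max(-3, 3, 7, 14, 0, 22)
= 22


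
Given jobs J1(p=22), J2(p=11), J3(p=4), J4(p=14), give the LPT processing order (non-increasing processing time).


LPT: sort by longest processing time first
  J1: p=22
  J4: p=14
  J2: p=11
  J3: p=4
Order: J1 → J4 → J2 → J3


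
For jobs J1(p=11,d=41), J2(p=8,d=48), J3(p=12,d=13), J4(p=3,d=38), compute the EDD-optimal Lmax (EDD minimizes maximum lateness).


EDD order: J3 → J4 → J1 → J2
Completion and lateness:
  J3: C=12, d=13, L=12-13=-1
  J4: C=15, d=38, L=15-38=-23
  J1: C=26, d=41, L=26-41=-15
  J2: C=34, d=48, L=34-48=-14
Lmax = max(-1, -23, -15, -14)
= -1


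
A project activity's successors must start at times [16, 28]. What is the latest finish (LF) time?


LF = min of all successor start times
Successors start at: [16, 28]
LF = min(16, 28)
= 16


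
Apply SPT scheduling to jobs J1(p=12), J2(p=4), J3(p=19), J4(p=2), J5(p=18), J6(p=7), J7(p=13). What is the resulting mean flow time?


SPT order: J4 → J2 → J6 → J1 → J7 → J5 → J3
Completion times:
  J4: C=2
  J2: C=6
  J6: C=13
  J1: C=25
  J7: C=38
  J5: C=56
  J3: C=75
Sum = 215, n = 7
Mean flow = 215/7
= 30.71


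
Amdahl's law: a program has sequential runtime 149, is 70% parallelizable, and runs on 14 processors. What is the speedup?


Amdahl's law: T_p = T × ((1-p) + p/N)
= 149 × ((1-0.7) + 0.7/14)
= 149 × (0.30 + 0.0500)
= 149 × 0.3500
= 52.15
Speedup = 149/52.15
= 2.86×


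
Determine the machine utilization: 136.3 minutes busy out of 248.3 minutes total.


Utilization = busy / total × 100
= 136.3 / 248.3 × 100
= 54.9%


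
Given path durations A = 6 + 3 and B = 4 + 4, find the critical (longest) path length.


Path A: 6 + 3 = 9
Path B: 4 + 4 = 8
Critical path = longest = max(9, 8)
= 9 (Path A)


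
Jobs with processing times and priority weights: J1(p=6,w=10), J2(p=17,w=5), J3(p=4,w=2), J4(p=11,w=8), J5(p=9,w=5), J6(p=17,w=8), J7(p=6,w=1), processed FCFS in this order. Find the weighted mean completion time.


Completion times:
  J1: C=6, w×C=10×6=60
  J2: C=23, w×C=5×23=115
  J3: C=27, w×C=2×27=54
  J4: C=38, w×C=8×38=304
  J5: C=47, w×C=5×47=235
  J6: C=64, w×C=8×64=512
  J7: C=70, w×C=1×70=70
Sum w×C = 1350
Sum w = 39
Weighted avg = 1350/39
= 34.62


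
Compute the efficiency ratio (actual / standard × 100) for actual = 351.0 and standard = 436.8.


Efficiency = (actual / standard) × 100
= (351.0 / 436.8) × 100
= 80.4%


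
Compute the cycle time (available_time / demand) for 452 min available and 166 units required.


Cycle time = available time / demand
= 452 / 166
= 2.72 min/unit


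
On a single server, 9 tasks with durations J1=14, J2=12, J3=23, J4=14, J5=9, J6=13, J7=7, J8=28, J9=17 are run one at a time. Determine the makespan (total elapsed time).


Sequential makespan: sum all processing times
= 14 + 12 + 23 + 14 + 9 + 13 + 7 + 28 + 17
= 137 time units


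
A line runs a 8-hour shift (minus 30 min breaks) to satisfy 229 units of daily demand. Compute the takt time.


Available = 8×60 - 30 = 450 min
Takt time = 450 / 229
= 1.97 min/unit


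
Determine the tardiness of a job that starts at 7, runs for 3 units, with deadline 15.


Completion = start + processing = 7 + 3 = 10
Tardiness = max(0, C - d) = max(0, 10 - 15)
= max(0, -5)
= 0


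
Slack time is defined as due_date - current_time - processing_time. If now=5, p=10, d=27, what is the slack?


Slack = due - current_time - processing
= 27 - 5 - 10
= 12


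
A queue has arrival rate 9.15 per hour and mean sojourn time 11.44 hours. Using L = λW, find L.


Little's law: L = λ × W
= 9.15 × 11.44
= 104.68


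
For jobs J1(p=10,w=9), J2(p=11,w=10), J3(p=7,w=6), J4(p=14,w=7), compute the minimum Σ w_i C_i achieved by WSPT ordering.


WSPT order (by p/w): J2 → J1 → J3 → J4
  J2: C=11, w·C=10×11=110
  J1: C=21, w·C=9×21=189
  J3: C=28, w·C=6×28=168
  J4: C=42, w·C=7×42=294
Σ w·C = 761
= 761


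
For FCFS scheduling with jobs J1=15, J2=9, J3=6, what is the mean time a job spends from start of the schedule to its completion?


Completion times:
  J1: completes at 15
  J2: completes at 24
  J3: completes at 30
Sum = 69
Average = 69/3
= 23.00


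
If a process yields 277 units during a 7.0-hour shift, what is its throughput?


Throughput = units / time
= 277 / 7.0
= 39.6 units/hour


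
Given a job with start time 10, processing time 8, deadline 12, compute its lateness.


Completion = 10 + 8 = 18
Lateness = C - d = 18 - 12
= 6


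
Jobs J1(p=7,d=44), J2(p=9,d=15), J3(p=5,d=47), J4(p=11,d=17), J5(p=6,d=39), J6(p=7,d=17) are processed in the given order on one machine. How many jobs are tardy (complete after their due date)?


Completion vs due date:
  J1: C=7, d=44 → on time
  J2: C=16, d=15 → TARDY
  J3: C=21, d=47 → on time
  J4: C=32, d=17 → TARDY
  J5: C=38, d=39 → on time
  J6: C=45, d=17 → TARDY
Tardy jobs: J2, J4, J6
Count = 3


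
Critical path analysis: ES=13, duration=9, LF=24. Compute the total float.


EF = ES + duration = 13 + 9 = 22
LS = LF - duration = 24 - 9 = 15
Total Float = LF - EF = 24 - 22
(or LS - ES = 15 - 13)
= 2


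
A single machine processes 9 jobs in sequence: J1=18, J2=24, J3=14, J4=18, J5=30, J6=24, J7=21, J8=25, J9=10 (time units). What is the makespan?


Sequential makespan: sum all processing times
= 18 + 24 + 14 + 18 + 30 + 24 + 21 + 25 + 10
= 184 time units


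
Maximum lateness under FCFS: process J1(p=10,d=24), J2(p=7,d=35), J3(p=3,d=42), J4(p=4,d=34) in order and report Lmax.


Lateness per job (L = C - d):
  J1: C=10, d=24, L=-14
  J2: C=17, d=35, L=-18
  J3: C=20, d=42, L=-22
  J4: C=24, d=34, L=-10
Lmax = max(-14, -18, -22, -10)
= -10


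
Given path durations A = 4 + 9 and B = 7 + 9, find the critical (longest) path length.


Path A: 4 + 9 = 13
Path B: 7 + 9 = 16
Critical path = longest = max(13, 16)
= 16 (Path B)


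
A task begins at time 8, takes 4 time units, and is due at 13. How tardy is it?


Completion = start + processing = 8 + 4 = 12
Tardiness = max(0, C - d) = max(0, 12 - 13)
= max(0, -1)
= 0


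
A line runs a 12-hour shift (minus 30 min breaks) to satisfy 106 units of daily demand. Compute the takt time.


Available = 12×60 - 30 = 690 min
Takt time = 690 / 106
= 6.51 min/unit


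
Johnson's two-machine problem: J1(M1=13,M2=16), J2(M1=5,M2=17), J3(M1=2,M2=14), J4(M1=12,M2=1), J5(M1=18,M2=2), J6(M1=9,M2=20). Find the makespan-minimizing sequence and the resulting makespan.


Johnson's rule:
Group 1 (M1≤M2, sort by M1): ['J3', 'J2', 'J6', 'J1']
Group 2 (M1>M2, sort desc M2): ['J5', 'J4']
Sequence: J3 → J2 → J6 → J1 → J5 → J4
Makespan calculation:
  J3: M1 done=2, M2 done=16
  J2: M1 done=7, M2 done=33
  J6: M1 done=16, M2 done=53
  J1: M1 done=29, M2 done=69
  J5: M1 done=47, M2 done=71
  J4: M1 done=59, M2 done=72
= Sequence: J3 → J2 → J6 → J1 → J5 → J4, Makespan: 72


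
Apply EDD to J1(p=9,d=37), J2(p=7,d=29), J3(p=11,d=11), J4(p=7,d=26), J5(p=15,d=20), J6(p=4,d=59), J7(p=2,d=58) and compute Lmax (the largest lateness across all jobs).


EDD order: J3 → J5 → J4 → J2 → J1 → J7 → J6
Completion and lateness:
  J3: C=11, d=11, L=11-11=0
  J5: C=26, d=20, L=26-20=6
  J4: C=33, d=26, L=33-26=7
  J2: C=40, d=29, L=40-29=11
  J1: C=49, d=37, L=49-37=12
  J7: C=51, d=58, L=51-58=-7
  J6: C=55, d=59, L=55-59=-4
Lmax = max(0, 6, 7, 11, 12, -7, -4)
= 12


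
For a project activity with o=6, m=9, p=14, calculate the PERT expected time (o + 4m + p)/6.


te = (o + 4m + p) / 6
= (6 + 4×9 + 14) / 6
= (6 + 36 + 14) / 6
= 56 / 6
= 9.33


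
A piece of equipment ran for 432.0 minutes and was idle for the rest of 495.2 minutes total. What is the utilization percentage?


Utilization = busy / total × 100
= 432.0 / 495.2 × 100
= 87.2%


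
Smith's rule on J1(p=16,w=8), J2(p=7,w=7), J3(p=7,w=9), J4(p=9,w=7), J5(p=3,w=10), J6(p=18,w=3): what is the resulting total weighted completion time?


WSPT order (by p/w): J5 → J3 → J2 → J4 → J1 → J6
  J5: C=3, w·C=10×3=30
  J3: C=10, w·C=9×10=90
  J2: C=17, w·C=7×17=119
  J4: C=26, w·C=7×26=182
  J1: C=42, w·C=8×42=336
  J6: C=60, w·C=3×60=180
Σ w·C = 937
= 937


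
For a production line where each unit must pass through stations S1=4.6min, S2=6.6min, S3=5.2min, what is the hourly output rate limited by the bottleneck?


Bottleneck = longest station time
Station times: [4.6, 6.6, 5.2]
Max = 6.6 min
Rate = 60 / 6.6
= 9.09 units/hour (bottleneck: 6.6min)


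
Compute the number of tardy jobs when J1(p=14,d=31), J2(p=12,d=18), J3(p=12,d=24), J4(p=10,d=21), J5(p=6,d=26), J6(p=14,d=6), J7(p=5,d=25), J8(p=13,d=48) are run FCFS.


Completion vs due date:
  J1: C=14, d=31 → on time
  J2: C=26, d=18 → TARDY
  J3: C=38, d=24 → TARDY
  J4: C=48, d=21 → TARDY
  J5: C=54, d=26 → TARDY
  J6: C=68, d=6 → TARDY
  J7: C=73, d=25 → TARDY
  J8: C=86, d=48 → TARDY
Tardy jobs: J2, J3, J4, J5, J6, J7, J8
Count = 7


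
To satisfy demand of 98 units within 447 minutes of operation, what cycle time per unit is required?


Cycle time = available time / demand
= 447 / 98
= 4.56 min/unit


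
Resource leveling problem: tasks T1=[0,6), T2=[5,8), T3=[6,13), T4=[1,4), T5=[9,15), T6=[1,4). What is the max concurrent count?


Check each time point for overlaps:
  t=1: 3 tasks active (T1, T4, T6)
Max concurrent = 3


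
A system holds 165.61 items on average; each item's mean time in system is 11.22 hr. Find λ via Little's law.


Little's law: L = λW → λ = L / W
= 165.61 / 11.22
= 14.76 per hour


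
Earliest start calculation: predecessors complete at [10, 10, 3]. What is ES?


ES = max of all predecessor completion times
Predecessors: [10, 10, 3]
ES = max(10, 10, 3)
= 10


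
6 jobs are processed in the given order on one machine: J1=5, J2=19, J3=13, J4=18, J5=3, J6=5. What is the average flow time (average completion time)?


Completion times:
  J1: completes at 5
  J2: completes at 24
  J3: completes at 37
  J4: completes at 55
  J5: completes at 58
  J6: completes at 63
Sum = 242
Average = 242/6
= 40.33


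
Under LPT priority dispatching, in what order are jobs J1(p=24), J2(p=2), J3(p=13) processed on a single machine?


LPT: sort by longest processing time first
  J1: p=24
  J3: p=13
  J2: p=2
Order: J1 → J3 → J2


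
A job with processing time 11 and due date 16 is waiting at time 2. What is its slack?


Slack = due - current_time - processing
= 16 - 2 - 11
= 3


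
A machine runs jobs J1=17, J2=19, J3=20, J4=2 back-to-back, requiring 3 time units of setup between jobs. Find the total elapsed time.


Makespan = Σ processing + (n-1) × setup
= (17 + 19 + 20 + 2) + (4-1)×3
= 58 + 9
= 67 time units


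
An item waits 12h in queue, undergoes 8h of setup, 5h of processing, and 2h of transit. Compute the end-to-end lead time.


Lead time = queue + setup + processing + transit
= 12 + 8 + 5 + 2
= 27 hours


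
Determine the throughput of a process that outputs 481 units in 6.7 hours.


Throughput = units / time
= 481 / 6.7
= 71.8 units/hour


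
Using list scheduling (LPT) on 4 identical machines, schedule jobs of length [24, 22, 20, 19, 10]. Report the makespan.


Jobs (LPT sorted): [24, 22, 20, 19, 10]
Machines: 4
  J=24 → Machine 1 (load: 0+24=24)
  J=22 → Machine 2 (load: 0+22=22)
  J=20 → Machine 3 (load: 0+20=20)
  J=19 → Machine 4 (load: 0+19=19)
  J=10 → Machine 4 (load: 19+10=29)
Machine loads: [24, 22, 20, 29]
Makespan = max = 29 time units


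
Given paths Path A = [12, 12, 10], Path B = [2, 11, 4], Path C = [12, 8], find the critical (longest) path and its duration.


Path A: 12 + 12 + 10 = 34
Path B: 2 + 11 + 4 = 17
Path C: 12 + 8 = 20
Critical path = longest = max(34, 17, 20)
= 34 (Path A)


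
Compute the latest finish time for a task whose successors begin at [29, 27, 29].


LF = min of all successor start times
Successors start at: [29, 27, 29]
LF = min(29, 27, 29)
= 27


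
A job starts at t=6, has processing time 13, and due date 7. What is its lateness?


Completion = 6 + 13 = 19
Lateness = C - d = 19 - 7
= 12


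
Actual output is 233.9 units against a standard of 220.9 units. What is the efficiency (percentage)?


Efficiency = (actual / standard) × 100
= (233.9 / 220.9) × 100
= 105.9%


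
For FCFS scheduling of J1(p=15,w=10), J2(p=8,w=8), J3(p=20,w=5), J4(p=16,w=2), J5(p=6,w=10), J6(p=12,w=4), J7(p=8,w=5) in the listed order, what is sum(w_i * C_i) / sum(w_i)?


Completion times:
  J1: C=15, w×C=10×15=150
  J2: C=23, w×C=8×23=184
  J3: C=43, w×C=5×43=215
  J4: C=59, w×C=2×59=118
  J5: C=65, w×C=10×65=650
  J6: C=77, w×C=4×77=308
  J7: C=85, w×C=5×85=425
Sum w×C = 2050
Sum w = 44
Weighted avg = 2050/44
= 46.59


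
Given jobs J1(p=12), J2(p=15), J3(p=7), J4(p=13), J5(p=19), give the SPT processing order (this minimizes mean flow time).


SPT: sort by shortest processing time
  J3: p=7
  J1: p=12
  J4: p=13
  J2: p=15
  J5: p=19
Order: J3 → J1 → J4 → J2 → J5


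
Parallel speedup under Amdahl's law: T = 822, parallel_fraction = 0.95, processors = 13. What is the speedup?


Amdahl's law: T_p = T × ((1-p) + p/N)
= 822 × ((1-0.95) + 0.95/13)
= 822 × (0.05 + 0.0731)
= 822 × 0.1231
= 101.17
Speedup = 822/101.17
= 8.12×


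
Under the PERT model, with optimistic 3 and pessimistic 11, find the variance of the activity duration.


σ² = ((p - o) / 6)² = (p - o)² / 36
= (11 - 3)² / 36
= 8² / 36
= 64 / 36
= 1.7778


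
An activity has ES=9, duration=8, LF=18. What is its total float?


EF = ES + duration = 9 + 8 = 17
LS = LF - duration = 18 - 8 = 10
Total Float = LF - EF = 18 - 17
(or LS - ES = 10 - 9)
= 1


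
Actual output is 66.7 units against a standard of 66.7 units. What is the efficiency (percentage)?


Efficiency = (actual / standard) × 100
= (66.7 / 66.7) × 100
= 100.0%


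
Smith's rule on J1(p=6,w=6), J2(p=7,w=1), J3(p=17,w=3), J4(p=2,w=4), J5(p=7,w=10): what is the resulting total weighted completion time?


WSPT order (by p/w): J4 → J5 → J1 → J3 → J2
  J4: C=2, w·C=4×2=8
  J5: C=9, w·C=10×9=90
  J1: C=15, w·C=6×15=90
  J3: C=32, w·C=3×32=96
  J2: C=39, w·C=1×39=39
Σ w·C = 323
= 323


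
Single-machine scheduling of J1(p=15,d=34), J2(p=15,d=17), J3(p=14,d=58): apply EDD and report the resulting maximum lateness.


EDD order: J2 → J1 → J3
Completion and lateness:
  J2: C=15, d=17, L=15-17=-2
  J1: C=30, d=34, L=30-34=-4
  J3: C=44, d=58, L=44-58=-14
Lmax = max(-2, -4, -14)
= -2


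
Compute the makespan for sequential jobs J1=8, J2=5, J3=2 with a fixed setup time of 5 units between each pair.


Makespan = Σ processing + (n-1) × setup
= (8 + 5 + 2) + (3-1)×5
= 15 + 10
= 25 time units


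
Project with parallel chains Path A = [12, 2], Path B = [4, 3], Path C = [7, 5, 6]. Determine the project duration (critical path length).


Path A: 12 + 2 = 14
Path B: 4 + 3 = 7
Path C: 7 + 5 + 6 = 18
Critical path = longest = max(14, 7, 18)
= 18 (Path C)


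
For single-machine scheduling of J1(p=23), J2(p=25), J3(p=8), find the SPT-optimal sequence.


SPT: sort by shortest processing time
  J3: p=8
  J1: p=23
  J2: p=25
Order: J3 → J1 → J2


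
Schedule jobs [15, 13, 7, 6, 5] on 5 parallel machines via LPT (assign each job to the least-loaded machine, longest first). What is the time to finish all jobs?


Jobs (LPT sorted): [15, 13, 7, 6, 5]
Machines: 5
  J=15 → Machine 1 (load: 0+15=15)
  J=13 → Machine 2 (load: 0+13=13)
  J=7 → Machine 3 (load: 0+7=7)
  J=6 → Machine 4 (load: 0+6=6)
  J=5 → Machine 5 (load: 0+5=5)
Machine loads: [15, 13, 7, 6, 5]
Makespan = max = 15 time units


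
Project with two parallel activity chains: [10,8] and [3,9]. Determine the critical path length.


Path A: 10 + 8 = 18
Path B: 3 + 9 = 12
Critical path = longest = max(18, 12)
= 18 (Path A)


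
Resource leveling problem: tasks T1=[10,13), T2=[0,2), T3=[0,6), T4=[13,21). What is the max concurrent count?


Check each time point for overlaps:
  t=0: 2 tasks active (T2, T3)
Max concurrent = 2


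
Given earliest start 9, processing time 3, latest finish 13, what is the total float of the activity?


EF = ES + duration = 9 + 3 = 12
LS = LF - duration = 13 - 3 = 10
Total Float = LF - EF = 13 - 12
(or LS - ES = 10 - 9)
= 1


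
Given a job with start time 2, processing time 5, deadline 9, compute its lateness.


Completion = 2 + 5 = 7
Lateness = C - d = 7 - 9
= -2


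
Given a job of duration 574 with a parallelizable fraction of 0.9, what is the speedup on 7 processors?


Amdahl's law: T_p = T × ((1-p) + p/N)
= 574 × ((1-0.9) + 0.9/7)
= 574 × (0.10 + 0.1286)
= 574 × 0.2286
= 131.20
Speedup = 574/131.20
= 4.38×


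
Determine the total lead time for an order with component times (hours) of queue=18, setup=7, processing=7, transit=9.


Lead time = queue + setup + processing + transit
= 18 + 7 + 7 + 9
= 41 hours


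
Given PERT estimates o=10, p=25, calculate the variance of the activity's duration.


σ² = ((p - o) / 6)² = (p - o)² / 36
= (25 - 10)² / 36
= 15² / 36
= 225 / 36
= 6.2500


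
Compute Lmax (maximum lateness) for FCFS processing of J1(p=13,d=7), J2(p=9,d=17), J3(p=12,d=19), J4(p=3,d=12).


Lateness per job (L = C - d):
  J1: C=13, d=7, L=6
  J2: C=22, d=17, L=5
  J3: C=34, d=19, L=15
  J4: C=37, d=12, L=25
Lmax = max(6, 5, 15, 25)
= 25


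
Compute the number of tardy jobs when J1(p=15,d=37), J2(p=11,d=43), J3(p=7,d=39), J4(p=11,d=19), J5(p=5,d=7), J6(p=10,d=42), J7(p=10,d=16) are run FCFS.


Completion vs due date:
  J1: C=15, d=37 → on time
  J2: C=26, d=43 → on time
  J3: C=33, d=39 → on time
  J4: C=44, d=19 → TARDY
  J5: C=49, d=7 → TARDY
  J6: C=59, d=42 → TARDY
  J7: C=69, d=16 → TARDY
Tardy jobs: J4, J5, J6, J7
Count = 4


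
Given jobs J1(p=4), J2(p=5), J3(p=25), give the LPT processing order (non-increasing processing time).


LPT: sort by longest processing time first
  J3: p=25
  J2: p=5
  J1: p=4
Order: J3 → J2 → J1


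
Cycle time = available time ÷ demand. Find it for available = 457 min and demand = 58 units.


Cycle time = available time / demand
= 457 / 58
= 7.88 min/unit


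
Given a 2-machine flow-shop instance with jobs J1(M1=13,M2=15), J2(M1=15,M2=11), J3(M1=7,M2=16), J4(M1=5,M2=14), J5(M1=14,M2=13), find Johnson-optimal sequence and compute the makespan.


Johnson's rule:
Group 1 (M1≤M2, sort by M1): ['J4', 'J3', 'J1']
Group 2 (M1>M2, sort desc M2): ['J5', 'J2']
Sequence: J4 → J3 → J1 → J5 → J2
Makespan calculation:
  J4: M1 done=5, M2 done=19
  J3: M1 done=12, M2 done=35
  J1: M1 done=25, M2 done=50
  J5: M1 done=39, M2 done=63
  J2: M1 done=54, M2 done=74
= Sequence: J4 → J3 → J1 → J5 → J2, Makespan: 74


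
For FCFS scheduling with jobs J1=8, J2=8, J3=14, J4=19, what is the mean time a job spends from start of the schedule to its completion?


Completion times:
  J1: completes at 8
  J2: completes at 16
  J3: completes at 30
  J4: completes at 49
Sum = 103
Average = 103/4
= 25.75


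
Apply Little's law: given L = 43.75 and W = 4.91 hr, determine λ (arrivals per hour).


Little's law: L = λW → λ = L / W
= 43.75 / 4.91
= 8.91 per hour


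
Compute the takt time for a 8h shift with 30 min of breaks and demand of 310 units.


Available = 8×60 - 30 = 450 min
Takt time = 450 / 310
= 1.45 min/unit


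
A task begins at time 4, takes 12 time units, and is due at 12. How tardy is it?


Completion = start + processing = 4 + 12 = 16
Tardiness = max(0, C - d) = max(0, 16 - 12)
= max(0, 4)
= 4


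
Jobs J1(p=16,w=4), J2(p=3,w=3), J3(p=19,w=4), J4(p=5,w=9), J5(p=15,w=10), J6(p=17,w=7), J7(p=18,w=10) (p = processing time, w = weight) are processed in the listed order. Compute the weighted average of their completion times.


Completion times:
  J1: C=16, w×C=4×16=64
  J2: C=19, w×C=3×19=57
  J3: C=38, w×C=4×38=152
  J4: C=43, w×C=9×43=387
  J5: C=58, w×C=10×58=580
  J6: C=75, w×C=7×75=525
  J7: C=93, w×C=10×93=930
Sum w×C = 2695
Sum w = 47
Weighted avg = 2695/47
= 57.34


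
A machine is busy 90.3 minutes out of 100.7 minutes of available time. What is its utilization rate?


Utilization = busy / total × 100
= 90.3 / 100.7 × 100
= 89.7%


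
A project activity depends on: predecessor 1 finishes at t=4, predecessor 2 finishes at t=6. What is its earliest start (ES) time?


ES = max of all predecessor completion times
Predecessors: [4, 6]
ES = max(4, 6)
= 6


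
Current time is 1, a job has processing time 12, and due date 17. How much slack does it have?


Slack = due - current_time - processing
= 17 - 1 - 12
= 4


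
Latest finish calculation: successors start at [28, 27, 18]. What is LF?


LF = min of all successor start times
Successors start at: [28, 27, 18]
LF = min(28, 27, 18)
= 18


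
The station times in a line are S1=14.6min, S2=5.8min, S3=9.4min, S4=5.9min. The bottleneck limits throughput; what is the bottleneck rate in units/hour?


Bottleneck = longest station time
Station times: [14.6, 5.8, 9.4, 5.9]
Max = 14.6 min
Rate = 60 / 14.6
= 4.11 units/hour (bottleneck: 14.6min)


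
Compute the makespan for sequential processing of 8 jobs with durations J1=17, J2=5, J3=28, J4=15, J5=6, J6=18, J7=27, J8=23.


Sequential makespan: sum all processing times
= 17 + 5 + 28 + 15 + 6 + 18 + 27 + 23
= 139 time units


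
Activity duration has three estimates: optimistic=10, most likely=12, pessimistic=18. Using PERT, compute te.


te = (o + 4m + p) / 6
= (10 + 4×12 + 18) / 6
= (10 + 48 + 18) / 6
= 76 / 6
= 12.67


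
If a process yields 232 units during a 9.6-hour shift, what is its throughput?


Throughput = units / time
= 232 / 9.6
= 24.2 units/hour


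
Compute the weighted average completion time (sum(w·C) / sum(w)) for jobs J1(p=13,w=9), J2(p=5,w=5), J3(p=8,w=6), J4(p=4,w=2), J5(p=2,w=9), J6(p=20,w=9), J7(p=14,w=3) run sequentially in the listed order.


Completion times:
  J1: C=13, w×C=9×13=117
  J2: C=18, w×C=5×18=90
  J3: C=26, w×C=6×26=156
  J4: C=30, w×C=2×30=60
  J5: C=32, w×C=9×32=288
  J6: C=52, w×C=9×52=468
  J7: C=66, w×C=3×66=198
Sum w×C = 1377
Sum w = 43
Weighted avg = 1377/43
= 32.02


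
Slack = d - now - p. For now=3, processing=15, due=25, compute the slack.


Slack = due - current_time - processing
= 25 - 3 - 15
= 7


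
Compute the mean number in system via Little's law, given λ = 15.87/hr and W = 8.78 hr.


Little's law: L = λ × W
= 15.87 × 8.78
= 139.34


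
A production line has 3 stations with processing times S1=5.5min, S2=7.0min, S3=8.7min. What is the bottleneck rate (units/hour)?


Bottleneck = longest station time
Station times: [5.5, 7.0, 8.7]
Max = 8.7 min
Rate = 60 / 8.7
= 6.90 units/hour (bottleneck: 8.7min)


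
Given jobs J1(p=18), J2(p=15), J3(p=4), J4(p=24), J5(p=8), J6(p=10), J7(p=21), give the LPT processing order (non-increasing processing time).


LPT: sort by longest processing time first
  J4: p=24
  J7: p=21
  J1: p=18
  J2: p=15
  J6: p=10
  J5: p=8
  J3: p=4
Order: J4 → J7 → J1 → J2 → J6 → J5 → J3


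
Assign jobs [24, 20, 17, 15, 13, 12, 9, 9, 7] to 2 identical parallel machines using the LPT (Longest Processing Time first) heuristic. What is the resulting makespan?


Jobs (LPT sorted): [24, 20, 17, 15, 13, 12, 9, 9, 7]
Machines: 2
  J=24 → Machine 1 (load: 0+24=24)
  J=20 → Machine 2 (load: 0+20=20)
  J=17 → Machine 2 (load: 20+17=37)
  J=15 → Machine 1 (load: 24+15=39)
  J=13 → Machine 2 (load: 37+13=50)
  J=12 → Machine 1 (load: 39+12=51)
  J=9 → Machine 2 (load: 50+9=59)
  J=9 → Machine 1 (load: 51+9=60)
  J=7 → Machine 2 (load: 59+7=66)
Machine loads: [60, 66]
Makespan = max = 66 time units


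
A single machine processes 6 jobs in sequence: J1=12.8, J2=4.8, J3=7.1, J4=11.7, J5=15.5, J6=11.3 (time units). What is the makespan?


Sequential makespan: sum all processing times
= 12.8 + 4.8 + 7.1 + 11.7 + 15.5 + 11.3
= 63.2 time units


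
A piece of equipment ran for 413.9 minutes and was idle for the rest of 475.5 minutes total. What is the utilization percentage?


Utilization = busy / total × 100
= 413.9 / 475.5 × 100
= 87.0%


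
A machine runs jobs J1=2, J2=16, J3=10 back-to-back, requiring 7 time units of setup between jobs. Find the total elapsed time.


Makespan = Σ processing + (n-1) × setup
= (2 + 16 + 10) + (3-1)×7
= 28 + 14
= 42 time units


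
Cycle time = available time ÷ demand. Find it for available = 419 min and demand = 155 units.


Cycle time = available time / demand
= 419 / 155
= 2.70 min/unit


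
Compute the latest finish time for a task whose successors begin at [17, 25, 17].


LF = min of all successor start times
Successors start at: [17, 25, 17]
LF = min(17, 25, 17)
= 17


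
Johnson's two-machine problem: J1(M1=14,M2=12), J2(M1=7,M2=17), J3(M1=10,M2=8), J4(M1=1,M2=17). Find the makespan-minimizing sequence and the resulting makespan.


Johnson's rule:
Group 1 (M1≤M2, sort by M1): ['J4', 'J2']
Group 2 (M1>M2, sort desc M2): ['J1', 'J3']
Sequence: J4 → J2 → J1 → J3
Makespan calculation:
  J4: M1 done=1, M2 done=18
  J2: M1 done=8, M2 done=35
  J1: M1 done=22, M2 done=47
  J3: M1 done=32, M2 done=55
= Sequence: J4 → J2 → J1 → J3, Makespan: 55


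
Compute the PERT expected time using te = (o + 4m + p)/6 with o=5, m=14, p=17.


te = (o + 4m + p) / 6
= (5 + 4×14 + 17) / 6
= (5 + 56 + 17) / 6
= 78 / 6
= 13.00


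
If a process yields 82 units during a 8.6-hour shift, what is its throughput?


Throughput = units / time
= 82 / 8.6
= 9.5 units/hour


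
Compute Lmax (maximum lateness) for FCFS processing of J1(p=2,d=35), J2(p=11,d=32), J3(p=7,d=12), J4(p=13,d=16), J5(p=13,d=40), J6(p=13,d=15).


Lateness per job (L = C - d):
  J1: C=2, d=35, L=-33
  J2: C=13, d=32, L=-19
  J3: C=20, d=12, L=8
  J4: C=33, d=16, L=17
  J5: C=46, d=40, L=6
  J6: C=59, d=15, L=44
Lmax = max(-33, -19, 8, 17, 6, 44)
= 44


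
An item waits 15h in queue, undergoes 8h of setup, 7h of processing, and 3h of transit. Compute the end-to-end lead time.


Lead time = queue + setup + processing + transit
= 15 + 8 + 7 + 3
= 33 hours


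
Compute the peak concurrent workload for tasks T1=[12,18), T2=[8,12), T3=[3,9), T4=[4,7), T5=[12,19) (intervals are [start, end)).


Check each time point for overlaps:
  t=4: 2 tasks active (T3, T4)
Max concurrent = 2


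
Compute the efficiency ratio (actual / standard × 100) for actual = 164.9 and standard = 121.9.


Efficiency = (actual / standard) × 100
= (164.9 / 121.9) × 100
= 135.3%


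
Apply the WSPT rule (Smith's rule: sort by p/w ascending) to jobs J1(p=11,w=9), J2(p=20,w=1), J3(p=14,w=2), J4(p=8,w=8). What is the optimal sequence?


WSPT (Smith's rule): sort by p/w ascending
  J4: p/w = 8/8 = 1.000
  J1: p/w = 11/9 = 1.222
  J3: p/w = 14/2 = 7.000
  J2: p/w = 20/1 = 20.000
Order: J4 → J1 → J3 → J2


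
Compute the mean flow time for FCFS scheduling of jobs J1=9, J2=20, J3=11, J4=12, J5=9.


Completion times:
  J1: completes at 9
  J2: completes at 29
  J3: completes at 40
  J4: completes at 52
  J5: completes at 61
Sum = 191
Average = 191/5
= 38.20


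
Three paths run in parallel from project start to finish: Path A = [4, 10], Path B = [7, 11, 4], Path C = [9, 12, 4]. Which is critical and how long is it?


Path A: 4 + 10 = 14
Path B: 7 + 11 + 4 = 22
Path C: 9 + 12 + 4 = 25
Critical path = longest = max(14, 22, 25)
= 25 (Path C)


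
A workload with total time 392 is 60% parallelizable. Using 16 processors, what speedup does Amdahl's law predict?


Amdahl's law: T_p = T × ((1-p) + p/N)
= 392 × ((1-0.6) + 0.6/16)
= 392 × (0.40 + 0.0375)
= 392 × 0.4375
= 171.50
Speedup = 392/171.50
= 2.29×


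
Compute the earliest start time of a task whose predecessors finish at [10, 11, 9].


ES = max of all predecessor completion times
Predecessors: [10, 11, 9]
ES = max(10, 11, 9)
= 11


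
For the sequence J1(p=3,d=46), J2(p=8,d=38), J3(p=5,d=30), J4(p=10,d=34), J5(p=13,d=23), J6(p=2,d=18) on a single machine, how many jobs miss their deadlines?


Completion vs due date:
  J1: C=3, d=46 → on time
  J2: C=11, d=38 → on time
  J3: C=16, d=30 → on time
  J4: C=26, d=34 → on time
  J5: C=39, d=23 → TARDY
  J6: C=41, d=18 → TARDY
Tardy jobs: J5, J6
Count = 2
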